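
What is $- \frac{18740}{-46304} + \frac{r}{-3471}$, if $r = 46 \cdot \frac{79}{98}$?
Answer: $\frac{775786523}{1968834504} \approx 0.39403$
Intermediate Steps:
$r = \frac{1817}{49}$ ($r = 46 \cdot 79 \cdot \frac{1}{98} = 46 \cdot \frac{79}{98} = \frac{1817}{49} \approx 37.082$)
$- \frac{18740}{-46304} + \frac{r}{-3471} = - \frac{18740}{-46304} + \frac{1817}{49 \left(-3471\right)} = \left(-18740\right) \left(- \frac{1}{46304}\right) + \frac{1817}{49} \left(- \frac{1}{3471}\right) = \frac{4685}{11576} - \frac{1817}{170079} = \frac{775786523}{1968834504}$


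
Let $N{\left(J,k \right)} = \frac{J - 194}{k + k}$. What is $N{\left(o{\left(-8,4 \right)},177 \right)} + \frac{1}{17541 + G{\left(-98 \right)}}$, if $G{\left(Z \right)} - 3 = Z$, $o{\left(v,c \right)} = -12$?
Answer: $- \frac{1796761}{3087942} \approx -0.58186$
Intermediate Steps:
$G{\left(Z \right)} = 3 + Z$
$N{\left(J,k \right)} = \frac{-194 + J}{2 k}$
$N{\left(o{\left(-8,4 \right)},177 \right)} + \frac{1}{17541 + G{\left(-98 \right)}} = \frac{-194 - 12}{2 \cdot 177} + \frac{1}{17541 + \left(3 - 98\right)} = \frac{1}{2} \cdot \frac{1}{177} \left(-206\right) + \frac{1}{17541 - 95} = - \frac{103}{177} + \frac{1}{17446} = - \frac{1796761}{3087942}$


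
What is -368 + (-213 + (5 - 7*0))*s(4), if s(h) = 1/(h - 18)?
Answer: -2472/7 ≈ -353.14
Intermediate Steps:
s(h) = 1/(-18 + h)
-368 + (-213 + (5 - 7*0))*s(4) = -368 + (-213 + (5 - 7*0))/(-18 + 4) = -368 + (-213 + (5 + 0))/(-14) = -368 + (-213 + 5)*(-1/14) = -368 - 208*(-1/14) = -368 + 104/7 = -2472/7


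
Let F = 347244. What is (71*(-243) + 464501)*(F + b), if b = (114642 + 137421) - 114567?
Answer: 216798995520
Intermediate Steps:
b = 137496 (b = 252063 - 114567 = 137496)
(71*(-243) + 464501)*(F + b) = (71*(-243) + 464501)*(347244 + 137496) = (-17253 + 464501)*484740 = 447248*484740 = 216798995520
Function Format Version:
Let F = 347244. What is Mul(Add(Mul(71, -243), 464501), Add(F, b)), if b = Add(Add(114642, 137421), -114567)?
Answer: 216798995520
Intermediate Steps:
b = 137496 (b = Add(252063, -114567) = 137496)
Mul(Add(Mul(71, -243), 464501), Add(F, b)) = Mul(Add(Mul(71, -243), 464501), Add(347244, 137496)) = Mul(Add(-17253, 464501), 484740) = Mul(447248, 484740) = 216798995520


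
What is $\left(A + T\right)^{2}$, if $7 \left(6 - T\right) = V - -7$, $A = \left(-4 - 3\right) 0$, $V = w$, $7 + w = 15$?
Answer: $\frac{729}{49} \approx 14.878$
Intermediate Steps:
$w = 8$ ($w = -7 + 15 = 8$)
$V = 8$
$A = 0$ ($A = \left(-4 + \left(-3 + 0\right)\right) 0 = \left(-4 - 3\right) 0 = \left(-7\right) 0 = 0$)
$T = \frac{27}{7}$ ($T = 6 - \frac{8 - -7}{7} = 6 - \frac{8 + 7}{7} = 6 - \frac{15}{7} = \frac{27}{7} \approx 3.8571$)
$\left(A + T\right)^{2} = \left(0 + \frac{27}{7}\right)^{2} = \left(\frac{27}{7}\right)^{2} = \frac{729}{49}$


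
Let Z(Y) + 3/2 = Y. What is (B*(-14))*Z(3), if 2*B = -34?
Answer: 357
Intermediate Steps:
B = -17 (B = (½)*(-34) = -17)
Z(Y) = -3/2 + Y
(B*(-14))*Z(3) = (-17*(-14))*(-3/2 + 3) = 238*(3/2) = 357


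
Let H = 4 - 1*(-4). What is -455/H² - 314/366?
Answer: -93313/11712 ≈ -7.9673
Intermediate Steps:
H = 8 (H = 4 + 4 = 8)
-455/H² - 314/366 = -455/(8²) - 314/366 = -455/64 - 314*1/366 = -455*1/64 - 157/183 = -455/64 - 157/183 = -93313/11712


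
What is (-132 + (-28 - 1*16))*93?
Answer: -16368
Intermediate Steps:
(-132 + (-28 - 1*16))*93 = (-132 + (-28 - 16))*93 = (-132 - 44)*93 = -176*93 = -16368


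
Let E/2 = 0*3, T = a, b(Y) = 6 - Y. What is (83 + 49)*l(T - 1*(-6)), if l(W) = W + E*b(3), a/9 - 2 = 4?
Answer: 7920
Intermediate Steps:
a = 54 (a = 18 + 9*4 = 18 + 36 = 54)
T = 54
E = 0 (E = 2*(0*3) = 2*0 = 0)
l(W) = W (l(W) = W + 0*(6 - 1*3) = W + 0*(6 - 3) = W + 0*3 = W + 0 = W)
(83 + 49)*l(T - 1*(-6)) = (83 + 49)*(54 - 1*(-6)) = 132*(54 + 6) = 132*60 = 7920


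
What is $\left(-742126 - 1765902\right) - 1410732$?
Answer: $-3918760$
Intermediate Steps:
$\left(-742126 - 1765902\right) - 1410732 = -2508028 - 1410732 = -3918760$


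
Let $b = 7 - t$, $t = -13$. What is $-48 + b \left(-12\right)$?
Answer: $-288$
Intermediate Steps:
$b = 20$ ($b = 7 - -13 = 7 + 13 = 20$)
$-48 + b \left(-12\right) = -48 + 20 \left(-12\right) = -48 - 240 = -288$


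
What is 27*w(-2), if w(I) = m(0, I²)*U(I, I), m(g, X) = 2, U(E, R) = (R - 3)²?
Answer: 1350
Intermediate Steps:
U(E, R) = (-3 + R)²
w(I) = 2*(-3 + I)²
27*w(-2) = 27*(2*(-3 - 2)²) = 27*(2*(-5)²) = 27*(2*25) = 27*50 = 1350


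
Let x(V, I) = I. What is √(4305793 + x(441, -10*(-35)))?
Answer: √4306143 ≈ 2075.1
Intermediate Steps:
√(4305793 + x(441, -10*(-35))) = √(4305793 - 10*(-35)) = √(4305793 + 350) = √4306143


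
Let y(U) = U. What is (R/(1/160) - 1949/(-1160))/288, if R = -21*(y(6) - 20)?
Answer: 54568349/334080 ≈ 163.34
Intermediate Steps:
R = 294 (R = -21*(6 - 20) = -21*(-14) = 294)
(R/(1/160) - 1949/(-1160))/288 = (294/(1/160) - 1949/(-1160))/288 = (294/(1/160) - 1949*(-1/1160))*(1/288) = (294*160 + 1949/1160)*(1/288) = (47040 + 1949/1160)*(1/288) = (54568349/1160)*(1/288) = 54568349/334080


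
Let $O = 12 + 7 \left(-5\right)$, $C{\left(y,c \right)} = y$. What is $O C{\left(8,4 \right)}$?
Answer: $-184$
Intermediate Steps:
$O = -23$ ($O = 12 - 35 = -23$)
$O C{\left(8,4 \right)} = \left(-23\right) 8 = -184$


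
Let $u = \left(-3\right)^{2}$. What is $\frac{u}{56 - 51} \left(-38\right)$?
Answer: $- \frac{342}{5} \approx -68.4$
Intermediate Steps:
$u = 9$
$\frac{u}{56 - 51} \left(-38\right) = \frac{1}{56 - 51} \cdot 9 \left(-38\right) = \frac{1}{5} \cdot 9 \left(-38\right) = \frac{9}{5} \left(-38\right) = - \frac{342}{5}$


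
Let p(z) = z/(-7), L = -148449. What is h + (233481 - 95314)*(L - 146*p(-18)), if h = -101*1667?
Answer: -143939552326/7 ≈ -2.0563e+10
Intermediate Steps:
p(z) = -z/7 (p(z) = z*(-1/7) = -z/7)
h = -168367
h + (233481 - 95314)*(L - 146*p(-18)) = -168367 + (233481 - 95314)*(-148449 - (-146)*(-18)/7) = -168367 + 138167*(-148449 - 146*18/7) = -168367 + 138167*(-148449 - 2628/7) = -168367 + 138167*(-1041771/7) = -168367 - 143938373757/7 = -143939552326/7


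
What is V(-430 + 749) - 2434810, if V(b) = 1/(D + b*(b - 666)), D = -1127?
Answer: -272260454201/111820 ≈ -2.4348e+6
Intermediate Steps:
V(b) = 1/(-1127 + b*(-666 + b)) (V(b) = 1/(-1127 + b*(b - 666)) = 1/(-1127 + b*(-666 + b)))
V(-430 + 749) - 2434810 = 1/(-1127 + (-430 + 749)² - 666*(-430 + 749)) - 2434810 = 1/(-1127 + 319² - 666*319) - 2434810 = 1/(-1127 + 101761 - 212454) - 2434810 = 1/(-111820) - 2434810 = -1/111820 - 2434810 = -272260454201/111820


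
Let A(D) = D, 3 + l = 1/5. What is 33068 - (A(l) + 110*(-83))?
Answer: 211004/5 ≈ 42201.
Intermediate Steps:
l = -14/5 (l = -3 + 1/5 = -3 + ⅕ = -14/5 ≈ -2.8000)
33068 - (A(l) + 110*(-83)) = 33068 - (-14/5 + 110*(-83)) = 33068 - (-14/5 - 9130) = 33068 - 1*(-45664/5) = 33068 + 45664/5 = 211004/5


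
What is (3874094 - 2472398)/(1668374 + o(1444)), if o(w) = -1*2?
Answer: 116808/139031 ≈ 0.84016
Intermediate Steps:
o(w) = -2
(3874094 - 2472398)/(1668374 + o(1444)) = (3874094 - 2472398)/(1668374 - 2) = 1401696/1668372 = 1401696*(1/1668372) = 116808/139031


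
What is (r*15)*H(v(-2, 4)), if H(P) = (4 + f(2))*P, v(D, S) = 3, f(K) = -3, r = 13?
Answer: 585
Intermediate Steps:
H(P) = P (H(P) = (4 - 3)*P = 1*P = P)
(r*15)*H(v(-2, 4)) = (13*15)*3 = 195*3 = 585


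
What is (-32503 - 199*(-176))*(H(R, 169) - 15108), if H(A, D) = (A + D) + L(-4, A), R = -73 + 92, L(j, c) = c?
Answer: -37565421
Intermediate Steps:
R = 19
H(A, D) = D + 2*A (H(A, D) = (A + D) + A = D + 2*A)
(-32503 - 199*(-176))*(H(R, 169) - 15108) = (-32503 - 199*(-176))*((169 + 2*19) - 15108) = (-32503 + 35024)*((169 + 38) - 15108) = 2521*(207 - 15108) = 2521*(-14901) = -37565421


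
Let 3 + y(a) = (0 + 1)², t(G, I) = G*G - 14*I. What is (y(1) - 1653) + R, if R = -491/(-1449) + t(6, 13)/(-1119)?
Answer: -894235774/540477 ≈ -1654.5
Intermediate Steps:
t(G, I) = G² - 14*I
y(a) = -2 (y(a) = -3 + (0 + 1)² = -3 + 1² = -3 + 1 = -2)
R = 253661/540477 (R = -491/(-1449) + (6² - 14*13)/(-1119) = -491*(-1/1449) + (36 - 182)*(-1/1119) = 491/1449 - 146*(-1/1119) = 491/1449 + 146/1119 = 253661/540477 ≈ 0.46933)
(y(1) - 1653) + R = (-2 - 1653) + 253661/540477 = -1655 + 253661/540477 = -894235774/540477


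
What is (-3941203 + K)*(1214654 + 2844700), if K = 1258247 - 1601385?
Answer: -17391656775714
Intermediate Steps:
K = -343138
(-3941203 + K)*(1214654 + 2844700) = (-3941203 - 343138)*(1214654 + 2844700) = -4284341*4059354 = -17391656775714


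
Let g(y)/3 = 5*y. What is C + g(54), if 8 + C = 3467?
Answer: 4269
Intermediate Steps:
g(y) = 15*y (g(y) = 3*(5*y) = 15*y)
C = 3459 (C = -8 + 3467 = 3459)
C + g(54) = 3459 + 15*54 = 3459 + 810 = 4269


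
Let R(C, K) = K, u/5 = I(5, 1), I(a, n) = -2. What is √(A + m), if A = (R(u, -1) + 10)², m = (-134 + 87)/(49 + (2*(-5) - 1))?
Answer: √115178/38 ≈ 8.9310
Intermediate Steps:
u = -10 (u = 5*(-2) = -10)
m = -47/38 (m = -47/(49 + (-10 - 1)) = -47/(49 - 11) = -47/38 ≈ -1.2368)
A = 81 (A = (-1 + 10)² = 9² = 81)
√(A + m) = √(81 - 47/38) = √(3031/38) = √115178/38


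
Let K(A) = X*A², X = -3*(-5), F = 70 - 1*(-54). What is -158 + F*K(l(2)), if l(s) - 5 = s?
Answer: 90982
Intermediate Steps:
l(s) = 5 + s
F = 124 (F = 70 + 54 = 124)
X = 15
K(A) = 15*A²
-158 + F*K(l(2)) = -158 + 124*(15*(5 + 2)²) = -158 + 124*(15*7²) = -158 + 124*(15*49) = -158 + 124*735 = -158 + 91140 = 90982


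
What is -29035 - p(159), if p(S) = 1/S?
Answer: -4616566/159 ≈ -29035.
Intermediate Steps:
-29035 - p(159) = -29035 - 1/159 = -4616566/159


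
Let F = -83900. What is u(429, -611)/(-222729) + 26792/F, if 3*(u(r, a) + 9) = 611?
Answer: -4487765926/14015222325 ≈ -0.32021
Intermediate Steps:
u(r, a) = 584/3 (u(r, a) = -9 + (⅓)*611 = -9 + 611/3 = 584/3)
u(429, -611)/(-222729) + 26792/F = (584/3)/(-222729) + 26792/(-83900) = (584/3)*(-1/222729) + 26792*(-1/83900) = -584/668187 - 6698/20975 = -4487765926/14015222325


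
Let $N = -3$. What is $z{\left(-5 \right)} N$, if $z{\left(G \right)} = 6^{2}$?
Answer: $-108$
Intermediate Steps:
$z{\left(G \right)} = 36$
$z{\left(-5 \right)} N = 36 \left(-3\right) = -108$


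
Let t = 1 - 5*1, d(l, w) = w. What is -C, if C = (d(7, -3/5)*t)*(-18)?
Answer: 216/5 ≈ 43.200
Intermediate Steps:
t = -4 (t = 1 - 5 = -4)
C = -216/5 (C = (-3/5*(-4))*(-18) = (-3*⅕*(-4))*(-18) = -⅗*(-4)*(-18) = (12/5)*(-18) = -216/5 ≈ -43.200)
-C = -1*(-216/5) = 216/5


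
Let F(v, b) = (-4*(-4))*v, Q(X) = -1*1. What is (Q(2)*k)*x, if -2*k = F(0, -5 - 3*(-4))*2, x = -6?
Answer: 0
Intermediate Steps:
Q(X) = -1
F(v, b) = 16*v
k = 0 (k = -16*0*2/2 = -0*2 = -½*0 = 0)
(Q(2)*k)*x = -1*0*(-6) = 0*(-6) = 0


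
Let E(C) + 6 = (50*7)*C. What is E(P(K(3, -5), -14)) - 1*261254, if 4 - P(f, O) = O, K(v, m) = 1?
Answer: -254960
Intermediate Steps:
P(f, O) = 4 - O
E(C) = -6 + 350*C (E(C) = -6 + (50*7)*C = -6 + 350*C)
E(P(K(3, -5), -14)) - 1*261254 = (-6 + 350*(4 - 1*(-14))) - 1*261254 = (-6 + 350*(4 + 14)) - 261254 = (-6 + 350*18) - 261254 = (-6 + 6300) - 261254 = 6294 - 261254 = -254960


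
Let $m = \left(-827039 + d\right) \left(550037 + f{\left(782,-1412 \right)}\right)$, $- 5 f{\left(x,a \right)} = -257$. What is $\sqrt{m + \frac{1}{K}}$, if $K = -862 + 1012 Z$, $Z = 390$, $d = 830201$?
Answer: $\frac{\sqrt{6744123051319034699930}}{1969090} \approx 41706.0$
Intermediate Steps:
$f{\left(x,a \right)} = \frac{257}{5}$ ($f{\left(x,a \right)} = \left(- \frac{1}{5}\right) \left(-257\right) = \frac{257}{5}$)
$K = 393818$ ($K = -862 + 1012 \cdot 390 = -862 + 394680 = 393818$)
$m = \frac{8696897604}{5}$ ($m = \left(-827039 + 830201\right) \left(550037 + \frac{257}{5}\right) = 3162 \cdot \frac{2750442}{5} = \frac{8696897604}{5} \approx 1.7394 \cdot 10^{9}$)
$\sqrt{m + \frac{1}{K}} = \sqrt{\frac{8696897604}{5} + \frac{1}{393818}} = \sqrt{\frac{3424994820612077}{1969090}} = \frac{\sqrt{6744123051319034699930}}{1969090}$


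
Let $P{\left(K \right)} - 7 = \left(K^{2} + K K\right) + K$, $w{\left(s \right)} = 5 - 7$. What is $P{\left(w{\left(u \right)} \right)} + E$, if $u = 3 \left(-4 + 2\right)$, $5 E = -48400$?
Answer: $-9667$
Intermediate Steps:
$E = -9680$ ($E = \frac{1}{5} \left(-48400\right) = -9680$)
$u = -6$ ($u = 3 \left(-2\right) = -6$)
$w{\left(s \right)} = -2$
$P{\left(K \right)} = 7 + K + 2 K^{2}$ ($P{\left(K \right)} = 7 + \left(\left(K^{2} + K K\right) + K\right) = 7 + \left(\left(K^{2} + K^{2}\right) + K\right) = 7 + \left(2 K^{2} + K\right) = 7 + \left(K + 2 K^{2}\right) = 7 + K + 2 K^{2}$)
$P{\left(w{\left(u \right)} \right)} + E = \left(7 - 2 + 2 \left(-2\right)^{2}\right) - 9680 = \left(7 - 2 + 2 \cdot 4\right) - 9680 = \left(7 - 2 + 8\right) - 9680 = 13 - 9680 = -9667$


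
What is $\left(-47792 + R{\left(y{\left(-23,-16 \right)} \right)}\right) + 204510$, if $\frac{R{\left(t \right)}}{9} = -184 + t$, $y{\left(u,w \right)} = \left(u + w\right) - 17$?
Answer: $154558$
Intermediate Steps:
$y{\left(u,w \right)} = -17 + u + w$
$R{\left(t \right)} = -1656 + 9 t$ ($R{\left(t \right)} = 9 \left(-184 + t\right) = -1656 + 9 t$)
$\left(-47792 + R{\left(y{\left(-23,-16 \right)} \right)}\right) + 204510 = \left(-47792 - \left(1656 - 9 \left(-17 - 23 - 16\right)\right)\right) + 204510 = \left(-47792 + \left(-1656 + 9 \left(-56\right)\right)\right) + 204510 = \left(-47792 - 2160\right) + 204510 = -49952 + 204510 = 154558$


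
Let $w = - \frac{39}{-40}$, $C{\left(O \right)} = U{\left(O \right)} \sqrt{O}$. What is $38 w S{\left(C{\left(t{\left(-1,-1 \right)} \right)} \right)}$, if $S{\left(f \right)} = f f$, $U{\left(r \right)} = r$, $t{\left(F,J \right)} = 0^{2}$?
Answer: $0$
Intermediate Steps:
$t{\left(F,J \right)} = 0$
$C{\left(O \right)} = O^{\frac{3}{2}}$ ($C{\left(O \right)} = O \sqrt{O} = O^{\frac{3}{2}}$)
$S{\left(f \right)} = f^{2}$
$w = \frac{39}{40}$ ($w = \left(-39\right) \left(- \frac{1}{40}\right) = \frac{39}{40} \approx 0.975$)
$38 w S{\left(C{\left(t{\left(-1,-1 \right)} \right)} \right)} = 38 \cdot \frac{39}{40} \left(0^{\frac{3}{2}}\right)^{2} = \frac{741 \cdot 0^{2}}{20} = \frac{741}{20} \cdot 0 = 0$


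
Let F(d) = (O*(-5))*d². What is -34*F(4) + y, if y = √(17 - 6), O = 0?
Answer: √11 ≈ 3.3166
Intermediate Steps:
F(d) = 0 (F(d) = (0*(-5))*d² = 0*d² = 0)
y = √11 ≈ 3.3166
-34*F(4) + y = -34*0 + √11 = 0 + √11 = √11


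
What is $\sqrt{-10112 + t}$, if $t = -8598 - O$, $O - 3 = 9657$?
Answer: $i \sqrt{28370} \approx 168.43 i$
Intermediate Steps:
$O = 9660$ ($O = 3 + 9657 = 9660$)
$t = -18258$ ($t = -8598 - 9660 = -18258$)
$\sqrt{-10112 + t} = \sqrt{-10112 - 18258} = \sqrt{-28370} = i \sqrt{28370}$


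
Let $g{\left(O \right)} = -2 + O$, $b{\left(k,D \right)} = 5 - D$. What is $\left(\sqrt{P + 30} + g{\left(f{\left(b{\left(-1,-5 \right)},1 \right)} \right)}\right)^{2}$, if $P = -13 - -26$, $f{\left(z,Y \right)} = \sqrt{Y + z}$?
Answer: $\left(-2 + \sqrt{11} + \sqrt{43}\right)^{2} \approx 62.001$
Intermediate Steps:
$P = 13$ ($P = -13 + 26 = 13$)
$\left(\sqrt{P + 30} + g{\left(f{\left(b{\left(-1,-5 \right)},1 \right)} \right)}\right)^{2} = \left(\sqrt{13 + 30} - \left(2 - \sqrt{1 + \left(5 - -5\right)}\right)\right)^{2} = \left(\sqrt{43} - \left(2 - \sqrt{1 + \left(5 + 5\right)}\right)\right)^{2} = \left(\sqrt{43} - \left(2 - \sqrt{1 + 10}\right)\right)^{2} = \left(\sqrt{43} - \left(2 - \sqrt{11}\right)\right)^{2} = \left(-2 + \sqrt{11} + \sqrt{43}\right)^{2}$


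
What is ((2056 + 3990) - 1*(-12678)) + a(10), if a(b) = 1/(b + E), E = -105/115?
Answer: 3913339/209 ≈ 18724.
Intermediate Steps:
E = -21/23 (E = -105*1/115 = -21/23 ≈ -0.91304)
a(b) = 1/(-21/23 + b) (a(b) = 1/(b - 21/23) = 1/(-21/23 + b))
((2056 + 3990) - 1*(-12678)) + a(10) = ((2056 + 3990) - 1*(-12678)) + 23/(-21 + 23*10) = (6046 + 12678) + 23/(-21 + 230) = 18724 + 23/209 = 3913339/209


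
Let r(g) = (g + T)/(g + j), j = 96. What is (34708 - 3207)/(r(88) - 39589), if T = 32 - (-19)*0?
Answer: -724523/910532 ≈ -0.79571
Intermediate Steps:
T = 32 (T = 32 - 1*0 = 32 + 0 = 32)
r(g) = (32 + g)/(96 + g) (r(g) = (g + 32)/(g + 96) = (32 + g)/(96 + g))
(34708 - 3207)/(r(88) - 39589) = (34708 - 3207)/((32 + 88)/(96 + 88) - 39589) = 31501/(120/184 - 39589) = 31501/((1/184)*120 - 39589) = 31501/(15/23 - 39589) = 31501/(-910532/23) = 31501*(-23/910532) = -724523/910532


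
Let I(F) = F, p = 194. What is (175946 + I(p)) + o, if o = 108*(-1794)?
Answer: -17612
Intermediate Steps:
o = -193752
(175946 + I(p)) + o = (175946 + 194) - 193752 = 176140 - 193752 = -17612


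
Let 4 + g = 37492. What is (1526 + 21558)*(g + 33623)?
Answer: 1641526324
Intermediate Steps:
g = 37488 (g = -4 + 37492 = 37488)
(1526 + 21558)*(g + 33623) = (1526 + 21558)*(37488 + 33623) = 23084*71111 = 1641526324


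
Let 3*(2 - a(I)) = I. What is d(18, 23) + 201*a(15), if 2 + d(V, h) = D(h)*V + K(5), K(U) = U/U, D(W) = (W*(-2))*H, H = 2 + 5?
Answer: -6400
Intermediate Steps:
a(I) = 2 - I/3
H = 7
D(W) = -14*W (D(W) = (W*(-2))*7 = -2*W*7 = -14*W)
K(U) = 1
d(V, h) = -1 - 14*V*h (d(V, h) = -2 + ((-14*h)*V + 1) = -2 + (-14*V*h + 1) = -2 + (1 - 14*V*h) = -1 - 14*V*h)
d(18, 23) + 201*a(15) = (-1 - 14*18*23) + 201*(2 - ⅓*15) = (-1 - 5796) + 201*(2 - 5) = -5797 + 201*(-3) = -5797 - 603 = -6400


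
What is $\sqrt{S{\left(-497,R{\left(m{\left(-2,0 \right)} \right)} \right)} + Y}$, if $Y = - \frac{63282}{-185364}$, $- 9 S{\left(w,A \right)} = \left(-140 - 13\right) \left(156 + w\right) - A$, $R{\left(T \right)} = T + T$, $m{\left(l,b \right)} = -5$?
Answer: $\frac{i \sqrt{5533618900114}}{30894} \approx 76.143 i$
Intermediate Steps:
$R{\left(T \right)} = 2 T$
$S{\left(w,A \right)} = 2652 + 17 w + \frac{A}{9}$ ($S{\left(w,A \right)} = - \frac{\left(-140 - 13\right) \left(156 + w\right) - A}{9} = - \frac{- 153 \left(156 + w\right) - A}{9} = - \frac{\left(-23868 - 153 w\right) - A}{9} = - \frac{-23868 - A - 153 w}{9} = 2652 + 17 w + \frac{A}{9}$)
$Y = \frac{10547}{30894}$ ($Y = \left(-63282\right) \left(- \frac{1}{185364}\right) = \frac{10547}{30894} \approx 0.34139$)
$\sqrt{S{\left(-497,R{\left(m{\left(-2,0 \right)} \right)} \right)} + Y} = \sqrt{\left(2652 + 17 \left(-497\right) + \frac{2 \left(-5\right)}{9}\right) + \frac{10547}{30894}} = \sqrt{\left(2652 - 8449 + \frac{1}{9} \left(-10\right)\right) + \frac{10547}{30894}} = \sqrt{\left(2652 - 8449 - \frac{10}{9}\right) + \frac{10547}{30894}} = \sqrt{- \frac{52183}{9} + \frac{10547}{30894}} = \sqrt{- \frac{537348893}{92682}} = \frac{i \sqrt{5533618900114}}{30894}$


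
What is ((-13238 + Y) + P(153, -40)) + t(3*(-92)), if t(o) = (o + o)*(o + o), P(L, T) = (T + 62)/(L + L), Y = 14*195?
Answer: 45011999/153 ≈ 2.9420e+5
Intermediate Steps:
Y = 2730
P(L, T) = (62 + T)/(2*L) (P(L, T) = (62 + T)/((2*L)) = (62 + T)*(1/(2*L)) = (62 + T)/(2*L))
t(o) = 4*o² (t(o) = (2*o)*(2*o) = 4*o²)
((-13238 + Y) + P(153, -40)) + t(3*(-92)) = ((-13238 + 2730) + (½)*(62 - 40)/153) + 4*(3*(-92))² = (-10508 + (½)*(1/153)*22) + 4*(-276)² = (-10508 + 11/153) + 4*76176 = -1607713/153 + 304704 = 45011999/153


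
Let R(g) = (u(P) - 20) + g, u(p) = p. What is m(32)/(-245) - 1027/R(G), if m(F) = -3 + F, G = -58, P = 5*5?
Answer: 250078/12985 ≈ 19.259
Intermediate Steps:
P = 25
R(g) = 5 + g (R(g) = (25 - 20) + g = 5 + g)
m(32)/(-245) - 1027/R(G) = (-3 + 32)/(-245) - 1027/(5 - 58) = 29*(-1/245) - 1027/(-53) = -29/245 - 1027*(-1/53) = -29/245 + 1027/53 = 250078/12985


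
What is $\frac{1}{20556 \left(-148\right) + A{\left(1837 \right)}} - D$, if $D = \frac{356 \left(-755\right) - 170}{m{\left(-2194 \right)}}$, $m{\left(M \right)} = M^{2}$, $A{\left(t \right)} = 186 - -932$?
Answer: $\frac{102239732233}{1829885674265} \approx 0.055872$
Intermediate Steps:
$A{\left(t \right)} = 1118$ ($A{\left(t \right)} = 186 + 932 = 1118$)
$D = - \frac{134475}{2406818}$ ($D = \frac{356 \left(-755\right) - 170}{\left(-2194\right)^{2}} = \frac{-268780 - 170}{4813636} = \left(-268950\right) \frac{1}{4813636} = - \frac{134475}{2406818} \approx -0.055872$)
$\frac{1}{20556 \left(-148\right) + A{\left(1837 \right)}} - D = \frac{1}{20556 \left(-148\right) + 1118} - - \frac{134475}{2406818} = \frac{1}{-3042288 + 1118} + \frac{134475}{2406818} = \frac{1}{-3041170} + \frac{134475}{2406818} = - \frac{1}{3041170} + \frac{134475}{2406818} = \frac{102239732233}{1829885674265}$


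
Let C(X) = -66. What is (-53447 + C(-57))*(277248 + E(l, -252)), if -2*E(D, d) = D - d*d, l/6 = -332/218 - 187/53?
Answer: -95530366397559/5777 ≈ -1.6536e+10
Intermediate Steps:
l = -175086/5777 (l = 6*(-332/218 - 187/53) = 6*(-332*1/218 - 187*1/53) = 6*(-166/109 - 187/53) = 6*(-29181/5777) = -175086/5777 ≈ -30.307)
E(D, d) = d²/2 - D/2 (E(D, d) = -(D - d*d)/2 = -(D - d²)/2 = d²/2 - D/2)
(-53447 + C(-57))*(277248 + E(l, -252)) = (-53447 - 66)*(277248 + ((½)*(-252)² - ½*(-175086/5777))) = -53513*(277248 + ((½)*63504 + 87543/5777)) = -53513*(277248 + (31752 + 87543/5777)) = -53513*(277248 + 183518847/5777) = -53513*1785180543/5777 = -95530366397559/5777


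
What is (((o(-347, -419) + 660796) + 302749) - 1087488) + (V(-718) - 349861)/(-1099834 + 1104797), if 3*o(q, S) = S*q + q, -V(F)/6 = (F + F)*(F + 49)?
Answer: -1143865924/14889 ≈ -76826.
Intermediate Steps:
V(F) = -12*F*(49 + F) (V(F) = -6*(F + F)*(F + 49) = -6*2*F*(49 + F) = -12*F*(49 + F))
o(q, S) = q/3 + S*q/3 (o(q, S) = (S*q + q)/3 = (q + S*q)/3 = q/3 + S*q/3)
(((o(-347, -419) + 660796) + 302749) - 1087488) + (V(-718) - 349861)/(-1099834 + 1104797) = ((((⅓)*(-347)*(1 - 419) + 660796) + 302749) - 1087488) + (-12*(-718)*(49 - 718) - 349861)/(-1099834 + 1104797) = ((((⅓)*(-347)*(-418) + 660796) + 302749) - 1087488) + (-12*(-718)*(-669) - 349861)/4963 = (((145046/3 + 660796) + 302749) - 1087488) + (-5764104 - 349861)*(1/4963) = ((2127434/3 + 302749) - 1087488) - 6113965*1/4963 = (3035681/3 - 1087488) - 6113965/4963 = -226783/3 - 6113965/4963 = -1143865924/14889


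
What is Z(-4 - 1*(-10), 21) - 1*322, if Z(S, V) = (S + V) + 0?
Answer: -295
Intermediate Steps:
Z(S, V) = S + V
Z(-4 - 1*(-10), 21) - 1*322 = ((-4 - 1*(-10)) + 21) - 1*322 = ((-4 + 10) + 21) - 322 = (6 + 21) - 322 = 27 - 322 = -295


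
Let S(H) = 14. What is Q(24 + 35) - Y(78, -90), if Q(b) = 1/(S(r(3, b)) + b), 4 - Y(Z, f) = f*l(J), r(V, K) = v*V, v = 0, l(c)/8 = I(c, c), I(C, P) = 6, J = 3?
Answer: -315651/73 ≈ -4324.0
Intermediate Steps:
l(c) = 48 (l(c) = 8*6 = 48)
r(V, K) = 0 (r(V, K) = 0*V = 0)
Y(Z, f) = 4 - 48*f (Y(Z, f) = 4 - f*48 = 4 - 48*f)
Q(b) = 1/(14 + b)
Q(24 + 35) - Y(78, -90) = 1/(14 + (24 + 35)) - (4 - 48*(-90)) = 1/(14 + 59) - (4 + 4320) = 1/73 - 1*4324 = 1/73 - 4324 = -315651/73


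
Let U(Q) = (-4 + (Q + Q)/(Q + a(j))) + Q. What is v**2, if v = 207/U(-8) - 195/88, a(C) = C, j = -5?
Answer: 4359564729/9486400 ≈ 459.56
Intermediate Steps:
U(Q) = -4 + Q + 2*Q/(-5 + Q) (U(Q) = (-4 + (Q + Q)/(Q - 5)) + Q = (-4 + (2*Q)/(-5 + Q)) + Q = (-4 + 2*Q/(-5 + Q)) + Q = -4 + Q + 2*Q/(-5 + Q))
v = -66027/3080 (v = 207/(((20 + (-8)**2 - 7*(-8))/(-5 - 8))) - 195/88 = 207/(((20 + 64 + 56)/(-13))) - 195*1/88 = 207/((-1/13*140)) - 195/88 = 207/(-140/13) - 195/88 = 207*(-13/140) - 195/88 = -2691/140 - 195/88 = -66027/3080 ≈ -21.437)
v**2 = (-66027/3080)**2 = 4359564729/9486400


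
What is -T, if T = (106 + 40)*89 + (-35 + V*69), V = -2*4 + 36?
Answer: -14891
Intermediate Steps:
V = 28 (V = -8 + 36 = 28)
T = 14891 (T = (106 + 40)*89 + (-35 + 28*69) = 146*89 + (-35 + 1932) = 12994 + 1897 = 14891)
-T = -1*14891 = -14891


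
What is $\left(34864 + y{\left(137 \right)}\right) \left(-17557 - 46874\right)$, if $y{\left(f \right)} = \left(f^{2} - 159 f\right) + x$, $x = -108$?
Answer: $-2045168802$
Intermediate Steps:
$y{\left(f \right)} = -108 + f^{2} - 159 f$ ($y{\left(f \right)} = \left(f^{2} - 159 f\right) - 108 = -108 + f^{2} - 159 f$)
$\left(34864 + y{\left(137 \right)}\right) \left(-17557 - 46874\right) = \left(34864 - \left(21891 - 18769\right)\right) \left(-17557 - 46874\right) = \left(34864 - 3122\right) \left(-64431\right) = 31742 \left(-64431\right) = -2045168802$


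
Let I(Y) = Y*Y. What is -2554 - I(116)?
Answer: -16010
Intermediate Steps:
I(Y) = Y²
-2554 - I(116) = -2554 - 1*116² = -2554 - 1*13456 = -2554 - 13456 = -16010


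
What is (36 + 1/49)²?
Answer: 3115225/2401 ≈ 1297.5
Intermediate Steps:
(36 + 1/49)² = (1765/49)² = 3115225/2401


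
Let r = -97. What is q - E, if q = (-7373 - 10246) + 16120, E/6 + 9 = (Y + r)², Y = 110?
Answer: -2459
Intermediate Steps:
E = 960 (E = -54 + 6*(110 - 97)² = -54 + 6*13² = -54 + 6*169 = -54 + 1014 = 960)
q = -1499 (q = -17619 + 16120 = -1499)
q - E = -1499 - 1*960 = -1499 - 960 = -2459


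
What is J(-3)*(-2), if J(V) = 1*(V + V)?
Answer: 12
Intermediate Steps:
J(V) = 2*V (J(V) = 1*(2*V) = 2*V)
J(-3)*(-2) = (2*(-3))*(-2) = -6*(-2) = 12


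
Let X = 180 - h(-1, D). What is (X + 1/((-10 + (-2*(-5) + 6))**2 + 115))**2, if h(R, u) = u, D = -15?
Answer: 867066916/22801 ≈ 38028.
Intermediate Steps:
X = 195 (X = 180 - 1*(-15) = 180 + 15 = 195)
(X + 1/((-10 + (-2*(-5) + 6))**2 + 115))**2 = (195 + 1/((-10 + (-2*(-5) + 6))**2 + 115))**2 = (195 + 1/((-10 + (10 + 6))**2 + 115))**2 = (195 + 1/((-10 + 16)**2 + 115))**2 = (195 + 1/(6**2 + 115))**2 = (195 + 1/(36 + 115))**2 = (195 + 1/151)**2 = (29446/151)**2 = 867066916/22801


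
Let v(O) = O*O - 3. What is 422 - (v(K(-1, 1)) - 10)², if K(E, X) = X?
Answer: 278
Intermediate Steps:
v(O) = -3 + O² (v(O) = O² - 3 = -3 + O²)
422 - (v(K(-1, 1)) - 10)² = 422 - ((-3 + 1²) - 10)² = 422 - ((-3 + 1) - 10)² = 422 - (-2 - 10)² = 422 - 1*(-12)² = 422 - 1*144 = 422 - 144 = 278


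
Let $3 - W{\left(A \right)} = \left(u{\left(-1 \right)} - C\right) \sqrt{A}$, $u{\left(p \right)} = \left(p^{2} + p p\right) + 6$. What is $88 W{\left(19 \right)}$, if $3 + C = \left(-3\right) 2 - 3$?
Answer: $264 - 1760 \sqrt{19} \approx -7407.7$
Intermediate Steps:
$C = -12$ ($C = -3 - 9 = -12$)
$u{\left(p \right)} = 6 + 2 p^{2}$ ($u{\left(p \right)} = \left(p^{2} + p^{2}\right) + 6 = 2 p^{2} + 6 = 6 + 2 p^{2}$)
$W{\left(A \right)} = 3 - 20 \sqrt{A}$ ($W{\left(A \right)} = 3 - \left(\left(6 + 2 \left(-1\right)^{2}\right) - -12\right) \sqrt{A} = 3 - \left(\left(6 + 2 \cdot 1\right) + 12\right) \sqrt{A} = 3 - \left(\left(6 + 2\right) + 12\right) \sqrt{A} = 3 - \left(8 + 12\right) \sqrt{A} = 3 - 20 \sqrt{A}$)
$88 W{\left(19 \right)} = 88 \left(3 - 20 \sqrt{19}\right) = 264 - 1760 \sqrt{19}$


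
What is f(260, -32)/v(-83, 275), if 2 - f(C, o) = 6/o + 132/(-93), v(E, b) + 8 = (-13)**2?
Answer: 1789/79856 ≈ 0.022403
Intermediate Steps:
v(E, b) = 161 (v(E, b) = -8 + (-13)**2 = -8 + 169 = 161)
f(C, o) = 106/31 - 6/o (f(C, o) = 2 - (6/o + 132/(-93)) = 2 - (6/o + 132*(-1/93)) = 2 - (6/o - 44/31) = 2 - (-44/31 + 6/o) = 2 + (44/31 - 6/o) = 106/31 - 6/o)
f(260, -32)/v(-83, 275) = (106/31 - 6/(-32))/161 = (106/31 - 6*(-1/32))*(1/161) = (106/31 + 3/16)*(1/161) = (1789/496)*(1/161) = 1789/79856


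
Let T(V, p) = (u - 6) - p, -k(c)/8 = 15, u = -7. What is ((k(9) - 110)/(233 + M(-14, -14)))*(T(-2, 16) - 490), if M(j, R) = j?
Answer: 39790/73 ≈ 545.07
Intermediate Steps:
k(c) = -120 (k(c) = -8*15 = -120)
T(V, p) = -13 - p (T(V, p) = (-7 - 6) - p = -13 - p)
((k(9) - 110)/(233 + M(-14, -14)))*(T(-2, 16) - 490) = ((-120 - 110)/(233 - 14))*((-13 - 1*16) - 490) = (-230/219)*((-13 - 16) - 490) = (-230*1/219)*(-29 - 490) = -230/219*(-519) = 39790/73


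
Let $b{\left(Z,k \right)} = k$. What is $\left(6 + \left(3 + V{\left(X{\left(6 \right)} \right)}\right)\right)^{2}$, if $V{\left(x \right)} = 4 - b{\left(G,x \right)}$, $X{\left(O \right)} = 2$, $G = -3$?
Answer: $121$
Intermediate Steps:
$V{\left(x \right)} = 4 - x$
$\left(6 + \left(3 + V{\left(X{\left(6 \right)} \right)}\right)\right)^{2} = \left(6 + \left(3 + \left(4 - 2\right)\right)\right)^{2} = \left(6 + \left(3 + 2\right)\right)^{2} = \left(6 + 5\right)^{2} = 11^{2} = 121$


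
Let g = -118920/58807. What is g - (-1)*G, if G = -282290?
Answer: -16600746950/58807 ≈ -2.8229e+5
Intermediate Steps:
g = -118920/58807 (g = -118920*1/58807 = -118920/58807 ≈ -2.0222)
g - (-1)*G = -118920/58807 - (-1)*(-282290) = -118920/58807 - 1*282290 = -118920/58807 - 282290 = -16600746950/58807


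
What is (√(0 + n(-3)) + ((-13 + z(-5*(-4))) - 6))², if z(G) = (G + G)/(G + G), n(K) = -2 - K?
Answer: 289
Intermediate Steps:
z(G) = 1 (z(G) = (2*G)/((2*G)) = (2*G)*(1/(2*G)) = 1)
(√(0 + n(-3)) + ((-13 + z(-5*(-4))) - 6))² = (√(0 + (-2 - 1*(-3))) + ((-13 + 1) - 6))² = (√(0 + (-2 + 3)) + (-12 - 6))² = (√(0 + 1) - 18)² = (√1 - 18)² = (1 - 18)² = (-17)² = 289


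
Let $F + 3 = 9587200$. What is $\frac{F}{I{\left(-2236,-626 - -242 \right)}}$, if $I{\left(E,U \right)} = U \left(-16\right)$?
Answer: $\frac{9587197}{6144} \approx 1560.4$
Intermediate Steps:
$F = 9587197$ ($F = -3 + 9587200 = 9587197$)
$I{\left(E,U \right)} = - 16 U$
$\frac{F}{I{\left(-2236,-626 - -242 \right)}} = \frac{9587197}{\left(-16\right) \left(-626 - -242\right)} = \frac{9587197}{\left(-16\right) \left(-626 + 242\right)} = \frac{9587197}{\left(-16\right) \left(-384\right)} = \frac{9587197}{6144}$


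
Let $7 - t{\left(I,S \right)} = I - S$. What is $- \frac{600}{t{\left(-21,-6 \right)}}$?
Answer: $- \frac{300}{11} \approx -27.273$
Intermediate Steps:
$t{\left(I,S \right)} = 7 + S - I$ ($t{\left(I,S \right)} = 7 - \left(I - S\right) = 7 + S - I$)
$- \frac{600}{t{\left(-21,-6 \right)}} = - \frac{600}{7 - 6 - -21} = - \frac{600}{7 - 6 + 21} = - \frac{600}{22} = \left(-600\right) \frac{1}{22} = - \frac{300}{11}$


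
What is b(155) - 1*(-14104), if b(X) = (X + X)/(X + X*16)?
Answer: 239770/17 ≈ 14104.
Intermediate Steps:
b(X) = 2/17 (b(X) = (2*X)/(X + 16*X) = (2*X)/((17*X)) = (2*X)*(1/(17*X)) = 2/17)
b(155) - 1*(-14104) = 2/17 - 1*(-14104) = 2/17 + 14104 = 239770/17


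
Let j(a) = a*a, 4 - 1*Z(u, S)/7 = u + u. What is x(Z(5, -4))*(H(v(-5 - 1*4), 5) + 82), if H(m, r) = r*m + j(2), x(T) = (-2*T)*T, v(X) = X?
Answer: -144648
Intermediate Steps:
Z(u, S) = 28 - 14*u (Z(u, S) = 28 - 7*(u + u) = 28 - 14*u)
j(a) = a²
x(T) = -2*T²
H(m, r) = 4 + m*r (H(m, r) = r*m + 2² = m*r + 4 = 4 + m*r)
x(Z(5, -4))*(H(v(-5 - 1*4), 5) + 82) = (-2*(28 - 14*5)²)*((4 + (-5 - 1*4)*5) + 82) = (-2*(28 - 70)²)*((4 + (-5 - 4)*5) + 82) = (-2*(-42)²)*((4 - 9*5) + 82) = (-2*1764)*((4 - 45) + 82) = -3528*(-41 + 82) = -3528*41 = -144648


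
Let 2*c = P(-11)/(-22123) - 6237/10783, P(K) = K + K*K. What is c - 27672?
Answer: -13202578156577/477104618 ≈ -27672.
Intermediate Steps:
P(K) = K + K**2
c = -139167281/477104618 (c = (-11*(1 - 11)/(-22123) - 6237/10783)/2 = (-11*(-10)*(-1/22123) - 6237*1/10783)/2 = (110*(-1/22123) - 6237/10783)/2 = (-110/22123 - 6237/10783)/2 = (1/2)*(-139167281/238552309) = -139167281/477104618 ≈ -0.29169)
c - 27672 = -139167281/477104618 - 27672 = -13202578156577/477104618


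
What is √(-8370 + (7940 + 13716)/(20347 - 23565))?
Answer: I*√21686356222/1609 ≈ 91.524*I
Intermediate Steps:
√(-8370 + (7940 + 13716)/(20347 - 23565)) = √(-8370 + 21656/(-3218)) = √(-8370 + 21656*(-1/3218)) = √(-8370 - 10828/1609) = √(-13478158/1609) = I*√21686356222/1609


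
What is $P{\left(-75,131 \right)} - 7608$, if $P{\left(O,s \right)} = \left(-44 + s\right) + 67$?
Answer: $-7454$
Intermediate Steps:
$P{\left(O,s \right)} = 23 + s$
$P{\left(-75,131 \right)} - 7608 = \left(23 + 131\right) - 7608 = 154 - 7608 = -7454$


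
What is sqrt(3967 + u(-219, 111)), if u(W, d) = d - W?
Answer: sqrt(4297) ≈ 65.552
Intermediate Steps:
sqrt(3967 + u(-219, 111)) = sqrt(3967 + (111 - 1*(-219))) = sqrt(3967 + (111 + 219)) = sqrt(3967 + 330) = sqrt(4297)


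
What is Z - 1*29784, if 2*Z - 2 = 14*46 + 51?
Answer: -58871/2 ≈ -29436.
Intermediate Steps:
Z = 697/2 (Z = 1 + (14*46 + 51)/2 = 1 + (644 + 51)/2 = 1 + (½)*695 = 1 + 695/2 = 697/2 ≈ 348.50)
Z - 1*29784 = 697/2 - 1*29784 = 697/2 - 29784 = -58871/2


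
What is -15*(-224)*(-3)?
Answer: -10080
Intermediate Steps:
-15*(-224)*(-3) = 3360*(-3) = -10080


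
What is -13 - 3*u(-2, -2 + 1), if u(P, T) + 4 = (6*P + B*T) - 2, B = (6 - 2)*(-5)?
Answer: -19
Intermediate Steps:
B = -20 (B = 4*(-5) = -20)
u(P, T) = -6 - 20*T + 6*P (u(P, T) = -4 + ((6*P - 20*T) - 2) = -4 + ((-20*T + 6*P) - 2) = -4 + (-2 - 20*T + 6*P) = -6 - 20*T + 6*P)
-13 - 3*u(-2, -2 + 1) = -13 - 3*(-6 - 20*(-2 + 1) + 6*(-2)) = -13 - 3*(-6 - 20*(-1) - 12) = -13 - 3*(-6 + 20 - 12) = -13 - 3*2 = -13 - 6 = -19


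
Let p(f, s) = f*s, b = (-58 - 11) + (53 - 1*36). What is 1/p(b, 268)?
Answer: -1/13936 ≈ -7.1757e-5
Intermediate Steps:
b = -52 (b = -69 + (53 - 36) = -69 + 17 = -52)
1/p(b, 268) = 1/(-52*268) = 1/(-13936) = -1/13936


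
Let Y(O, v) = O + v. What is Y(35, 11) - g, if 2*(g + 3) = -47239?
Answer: 47337/2 ≈ 23669.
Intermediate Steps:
g = -47245/2 (g = -3 + (1/2)*(-47239) = -3 - 47239/2 = -47245/2 ≈ -23623.)
Y(35, 11) - g = (35 + 11) - 1*(-47245/2) = 46 + 47245/2 = 47337/2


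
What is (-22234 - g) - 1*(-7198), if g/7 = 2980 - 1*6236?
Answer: 7756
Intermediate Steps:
g = -22792 (g = 7*(2980 - 1*6236) = 7*(2980 - 6236) = 7*(-3256) = -22792)
(-22234 - g) - 1*(-7198) = (-22234 - 1*(-22792)) - 1*(-7198) = (-22234 + 22792) + 7198 = 558 + 7198 = 7756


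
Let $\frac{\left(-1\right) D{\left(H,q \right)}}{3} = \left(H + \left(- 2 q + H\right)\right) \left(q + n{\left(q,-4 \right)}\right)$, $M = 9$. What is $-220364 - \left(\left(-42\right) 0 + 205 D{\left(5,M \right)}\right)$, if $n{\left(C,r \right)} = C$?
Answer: $-308924$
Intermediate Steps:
$D{\left(H,q \right)} = - 6 q \left(- 2 q + 2 H\right)$ ($D{\left(H,q \right)} = - 3 \left(H + \left(- 2 q + H\right)\right) \left(q + q\right) = - 3 \left(H + \left(H - 2 q\right)\right) 2 q = - 3 \left(- 2 q + 2 H\right) 2 q = - 3 \cdot 2 q \left(- 2 q + 2 H\right) = - 6 q \left(- 2 q + 2 H\right)$)
$-220364 - \left(\left(-42\right) 0 + 205 D{\left(5,M \right)}\right) = -220364 - \left(\left(-42\right) 0 + 205 \cdot 12 \cdot 9 \left(9 - 5\right)\right) = -220364 - \left(0 + 205 \cdot 12 \cdot 9 \left(9 - 5\right)\right) = -220364 - \left(0 + 205 \cdot 12 \cdot 9 \cdot 4\right) = -220364 - \left(0 + 205 \cdot 432\right) = -220364 - \left(0 + 88560\right) = -220364 - 88560 = -308924$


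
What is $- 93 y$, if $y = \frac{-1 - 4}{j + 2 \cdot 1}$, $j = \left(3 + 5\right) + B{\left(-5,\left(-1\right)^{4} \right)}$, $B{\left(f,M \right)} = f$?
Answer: $93$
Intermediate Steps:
$j = 3$ ($j = \left(3 + 5\right) - 5 = 8 - 5 = 3$)
$y = -1$ ($y = \frac{-1 - 4}{3 + 2 \cdot 1} = - \frac{5}{3 + 2} = - \frac{5}{5} = \left(-5\right) \frac{1}{5} = -1$)
$- 93 y = \left(-93\right) \left(-1\right) = 93$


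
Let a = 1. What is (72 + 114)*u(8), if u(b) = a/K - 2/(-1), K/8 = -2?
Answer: 2883/8 ≈ 360.38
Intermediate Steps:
K = -16 (K = 8*(-2) = -16)
u(b) = 31/16 (u(b) = 1/(-16) - 2/(-1) = 1*(-1/16) - 2*(-1) = -1/16 + 2 = 31/16)
(72 + 114)*u(8) = (72 + 114)*(31/16) = 186*(31/16) = 2883/8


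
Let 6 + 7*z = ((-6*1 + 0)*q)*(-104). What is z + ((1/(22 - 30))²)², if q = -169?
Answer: -61710335/4096 ≈ -15066.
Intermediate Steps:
z = -15066 (z = -6/7 + (((-6*1 + 0)*(-169))*(-104))/7 = -6/7 + (((-6 + 0)*(-169))*(-104))/7 = -6/7 + (-6*(-169)*(-104))/7 = -6/7 + (1014*(-104))/7 = -6/7 + (⅐)*(-105456) = -6/7 - 105456/7 = -15066)
z + ((1/(22 - 30))²)² = -15066 + ((1/(22 - 30))²)² = -15066 + ((1/(-8))²)² = -15066 + ((-⅛)²)² = -15066 + (1/64)² = -15066 + 1/4096 = -61710335/4096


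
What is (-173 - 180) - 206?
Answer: -559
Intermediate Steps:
(-173 - 180) - 206 = -353 - 206 = -559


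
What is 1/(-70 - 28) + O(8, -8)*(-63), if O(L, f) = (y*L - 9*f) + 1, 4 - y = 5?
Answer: -401311/98 ≈ -4095.0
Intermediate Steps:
y = -1 (y = 4 - 1*5 = 4 - 5 = -1)
O(L, f) = 1 - L - 9*f (O(L, f) = (-L - 9*f) + 1 = 1 - L - 9*f)
1/(-70 - 28) + O(8, -8)*(-63) = 1/(-70 - 28) + (1 - 1*8 - 9*(-8))*(-63) = 1/(-98) + (1 - 8 + 72)*(-63) = -1/98 + 65*(-63) = -1/98 - 4095 = -401311/98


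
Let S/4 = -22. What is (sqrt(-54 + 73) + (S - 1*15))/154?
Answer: -103/154 + sqrt(19)/154 ≈ -0.64053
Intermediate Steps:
S = -88 (S = 4*(-22) = -88)
(sqrt(-54 + 73) + (S - 1*15))/154 = (sqrt(-54 + 73) + (-88 - 1*15))/154 = (sqrt(19) + (-88 - 15))/154 = (sqrt(19) - 103)/154 = (-103 + sqrt(19))/154 = -103/154 + sqrt(19)/154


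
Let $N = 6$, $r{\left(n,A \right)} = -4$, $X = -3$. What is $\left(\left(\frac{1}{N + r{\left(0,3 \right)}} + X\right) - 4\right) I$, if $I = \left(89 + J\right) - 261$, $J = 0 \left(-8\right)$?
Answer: $1118$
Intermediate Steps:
$J = 0$
$I = -172$ ($I = \left(89 + 0\right) - 261 = 89 - 261 = -172$)
$\left(\left(\frac{1}{N + r{\left(0,3 \right)}} + X\right) - 4\right) I = \left(\left(\frac{1}{6 - 4} - 3\right) - 4\right) \left(-172\right) = \left(\left(\frac{1}{2} - 3\right) - 4\right) \left(-172\right) = \left(- \frac{5}{2} - 4\right) \left(-172\right) = \left(- \frac{13}{2}\right) \left(-172\right) = 1118$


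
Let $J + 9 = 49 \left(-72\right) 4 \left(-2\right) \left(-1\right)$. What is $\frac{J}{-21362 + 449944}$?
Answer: $- \frac{28233}{428582} \approx -0.065875$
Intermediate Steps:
$J = -28233$ ($J = -9 + 49 \left(-72\right) 4 \left(-2\right) \left(-1\right) = -9 - 3528 \left(\left(-8\right) \left(-1\right)\right) = -9 - 28224 = -28233$)
$\frac{J}{-21362 + 449944} = - \frac{28233}{-21362 + 449944} = - \frac{28233}{428582}$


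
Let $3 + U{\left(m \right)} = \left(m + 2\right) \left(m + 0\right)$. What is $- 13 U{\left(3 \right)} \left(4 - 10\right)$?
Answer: $936$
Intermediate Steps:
$U{\left(m \right)} = -3 + m \left(2 + m\right)$ ($U{\left(m \right)} = -3 + \left(m + 2\right) \left(m + 0\right) = -3 + \left(2 + m\right) m = -3 + m \left(2 + m\right)$)
$- 13 U{\left(3 \right)} \left(4 - 10\right) = - 13 \left(-3 + 3^{2} + 2 \cdot 3\right) \left(4 - 10\right) = - 13 \left(-3 + 9 + 6\right) \left(4 - 10\right) = \left(-13\right) 12 \left(-6\right) = \left(-156\right) \left(-6\right) = 936$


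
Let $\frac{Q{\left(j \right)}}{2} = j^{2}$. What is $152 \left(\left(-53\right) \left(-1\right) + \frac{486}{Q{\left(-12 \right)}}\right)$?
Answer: $\frac{16625}{2} \approx 8312.5$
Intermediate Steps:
$Q{\left(j \right)} = 2 j^{2}$
$152 \left(\left(-53\right) \left(-1\right) + \frac{486}{Q{\left(-12 \right)}}\right) = 152 \left(\left(-53\right) \left(-1\right) + \frac{486}{2 \left(-12\right)^{2}}\right) = 152 \left(53 + \frac{486}{2 \cdot 144}\right) = 152 \left(53 + \frac{486}{288}\right) = 152 \left(53 + 486 \cdot \frac{1}{288}\right) = 152 \left(53 + \frac{27}{16}\right) = 152 \cdot \frac{875}{16} = \frac{16625}{2}$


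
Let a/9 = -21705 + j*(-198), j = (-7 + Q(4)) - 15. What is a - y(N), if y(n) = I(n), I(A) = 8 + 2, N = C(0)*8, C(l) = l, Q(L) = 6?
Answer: -166843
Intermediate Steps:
N = 0 (N = 0*8 = 0)
j = -16 (j = (-7 + 6) - 15 = -1 - 15 = -16)
I(A) = 10
y(n) = 10
a = -166833 (a = 9*(-21705 - 16*(-198)) = 9*(-21705 + 3168) = 9*(-18537) = -166833)
a - y(N) = -166833 - 1*10 = -166833 - 10 = -166843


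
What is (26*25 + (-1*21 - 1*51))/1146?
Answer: 289/573 ≈ 0.50436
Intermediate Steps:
(26*25 + (-1*21 - 1*51))/1146 = (650 + (-21 - 51))*(1/1146) = (650 - 72)*(1/1146) = 578*(1/1146) = 289/573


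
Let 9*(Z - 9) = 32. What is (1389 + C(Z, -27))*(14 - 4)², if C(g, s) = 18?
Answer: 140700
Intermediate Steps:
Z = 113/9 (Z = 9 + (⅑)*32 = 9 + 32/9 = 113/9 ≈ 12.556)
(1389 + C(Z, -27))*(14 - 4)² = (1389 + 18)*(14 - 4)² = 1407*10² = 1407*100 = 140700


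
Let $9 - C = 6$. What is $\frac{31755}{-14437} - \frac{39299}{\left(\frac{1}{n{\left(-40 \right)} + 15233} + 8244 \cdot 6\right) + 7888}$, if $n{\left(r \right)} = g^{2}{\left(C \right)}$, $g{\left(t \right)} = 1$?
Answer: $- \frac{36387512323737}{12613612227253} \approx -2.8848$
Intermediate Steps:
$C = 3$ ($C = 9 - 6 = 3$)
$n{\left(r \right)} = 1$ ($n{\left(r \right)} = 1^{2} = 1$)
$\frac{31755}{-14437} - \frac{39299}{\left(\frac{1}{n{\left(-40 \right)} + 15233} + 8244 \cdot 6\right) + 7888} = \frac{31755}{-14437} - \frac{39299}{\left(\frac{1}{1 + 15233} + 8244 \cdot 6\right) + 7888} = 31755 \left(- \frac{1}{14437}\right) - \frac{39299}{\left(\frac{1}{15234} + 49464\right) + 7888} = - \frac{31755}{14437} - \frac{39299}{\left(\frac{1}{15234} + 49464\right) + 7888} = - \frac{31755}{14437} - \frac{39299}{\frac{753534577}{15234} + 7888} = - \frac{31755}{14437} - \frac{39299}{\frac{873700369}{15234}} = - \frac{31755}{14437} - \frac{598680966}{873700369} = - \frac{36387512323737}{12613612227253}$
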